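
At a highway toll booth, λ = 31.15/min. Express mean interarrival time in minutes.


Mean interarrival time = 1/λ = 1/31.15 minute = 0.03210 minute
In minutes: 0.03210 × 1 = 0.03210 min

Final: 0.03210 min


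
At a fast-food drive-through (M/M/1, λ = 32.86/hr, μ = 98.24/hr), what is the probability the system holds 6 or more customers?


ρ = 32.86/98.24 = 0.3345
P(N ≥ n) = ρ^n = 0.3345^6 = 0.001400

Final: 0.001400


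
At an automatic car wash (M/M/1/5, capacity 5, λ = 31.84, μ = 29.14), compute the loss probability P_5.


ρ = λ/μ = 31.84/29.14 = 1.0927
P_K = (1−ρ)ρ^K/(1−ρ^(K+1)) = (-0.09266·1.557462)/(1 − 1.701771)
= -0.144308/-0.701771 = 0.205635

Final: 0.205635


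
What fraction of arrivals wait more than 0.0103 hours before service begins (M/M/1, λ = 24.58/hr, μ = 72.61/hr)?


ρ = 24.58/72.61 = 0.3385
P(Wq > t) = ρ·e^{−(μ−λ)t} = 0.3385·e^{−0.4947}
= 0.3385·0.609748 = 0.206413

Final: 0.206413


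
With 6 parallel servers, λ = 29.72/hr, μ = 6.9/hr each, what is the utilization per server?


ρ = λ/(cμ) = 29.72/(6·6.9) = 29.72/41.40 = 0.7179

Final: 0.7179


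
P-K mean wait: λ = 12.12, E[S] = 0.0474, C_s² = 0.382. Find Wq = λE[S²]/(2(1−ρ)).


ρ = λ·E[S] = 12.12·0.0474 = 0.5745
E[S²] = E[S]²(1+C_s²) = 0.0474²·(1+0.382) = 0.003105
Wq = λ·E[S²]/(2(1−ρ)) = 12.12·0.003105/(2·0.4255) = 0.04422 hr

Final: 0.04422 hr


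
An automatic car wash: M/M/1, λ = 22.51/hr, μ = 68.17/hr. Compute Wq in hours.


ρ = 22.51/68.17 = 0.3302
Wq = ρ/(μ−λ) = 0.3302/(68.17 − 22.51) = 0.3302/45.66 = 0.007232 hr

Final: 0.007232 hr


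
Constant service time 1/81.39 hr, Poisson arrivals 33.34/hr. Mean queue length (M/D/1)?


ρ = 33.34/81.39 = 0.4096
M/D/1: Lq = ρ²/(2(1−ρ)) = 0.1678/(2·0.5904) = 0.14211

Final: 0.14211


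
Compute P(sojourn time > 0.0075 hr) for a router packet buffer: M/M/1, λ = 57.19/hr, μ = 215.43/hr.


W ~ Exponential(μ−λ) for M/M/1.
μ − λ = 215.43 − 57.19 = 158.2400
P(W > t) = e^{−(μ−λ)t} = e^{−1.1868} = 0.305196

Final: 0.305196


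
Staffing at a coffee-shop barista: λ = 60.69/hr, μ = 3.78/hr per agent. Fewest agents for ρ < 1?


Stability requires cμ > λ ⇔ c > λ/μ.
λ/μ = 60.69/3.78 = 16.0556
Minimum integer c = ⌊16.0556⌋ + 1 = 17
Check: 17·3.78 = 64.26 > 60.69, while 16·3.78 = 60.48 ≤ 60.69

Final: 17 servers


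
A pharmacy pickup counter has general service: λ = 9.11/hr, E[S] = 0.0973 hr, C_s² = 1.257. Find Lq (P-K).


ρ = λ·E[S] = 9.11·0.0973 = 0.8864
Lq = ρ²(1+C_s²)/(2(1−ρ)) = 0.7857·(1+1.257)/(2·0.1136)
= 0.7857·2.2570/0.2272 = 7.80544

Final: 7.80544


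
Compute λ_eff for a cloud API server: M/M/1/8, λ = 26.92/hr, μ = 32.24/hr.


ρ = 0.8350; P_K = (1−ρ)ρ^8/(1−ρ^9) = 0.048574
λ_eff = λ(1 − P_K) = 26.92·(1 − 0.048574) = 26.92·0.951426 = 25.6124 /hr

Final: 25.6124 /hr


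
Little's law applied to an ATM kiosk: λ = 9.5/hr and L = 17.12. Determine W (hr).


W = L/λ = 17.12/9.5 = 1.8021 hr

Final: 1.8021 hr


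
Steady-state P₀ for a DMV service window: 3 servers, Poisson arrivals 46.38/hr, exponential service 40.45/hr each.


a = λ/μ = 46.38/40.45 = 1.1466; ρ = a/c = 0.3822
Σ_{k=0}^{2} a^k/k! (terms k=0..2) = 1.00000 + 1.14660 + 0.65735 = 2.80395
Tail: a^3/(3!(1−ρ)) = 1.50743/(6·0.6178) = 0.40667
P₀ = 1/(2.80395 + 0.40667) = 1/3.21061 = 0.311467

Final: 0.311467


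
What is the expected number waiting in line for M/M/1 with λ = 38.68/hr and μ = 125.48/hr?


ρ = 38.68/125.48 = 0.3083
Lq = ρ²/(1−ρ) = 0.09502/0.6917 = 0.1374

Final: 0.1374


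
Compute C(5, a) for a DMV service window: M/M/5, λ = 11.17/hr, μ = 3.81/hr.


a = λ/μ = 2.9318; ρ = a/5 = 0.5864
P₀ = 0.050325 (from M/M/c formula)
C(c,a) = [a^c/(c!(1−ρ))]·P₀ = [216.59129/(120·0.4136)]·0.050325
= 4.36343·0.050325 = 0.219589

Final: 0.219589


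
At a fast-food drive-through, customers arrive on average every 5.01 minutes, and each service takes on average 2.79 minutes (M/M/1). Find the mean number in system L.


λ = 60/5.01 = 11.9760 /hr
μ = 60/2.79 = 21.5054 /hr
ρ = λ/μ = 11.9760/21.5054 = 0.5569
L = ρ/(1−ρ) = 0.5569/0.4431 = 1.2568

Final: 1.2568


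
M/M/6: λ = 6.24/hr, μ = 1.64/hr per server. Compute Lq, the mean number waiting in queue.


a = λ/μ = 3.8049; ρ = a/6 = 0.6341
P₀ = 0.020781
Lq = P₀·a^c·ρ / (c!·(1−ρ)²) = 0.020781·3034.20172·0.6341/(720·0.13385)
= 0.41491

Final: 0.41491


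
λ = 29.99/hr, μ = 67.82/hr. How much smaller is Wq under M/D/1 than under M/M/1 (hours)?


ρ = 29.99/67.82 = 0.4422
Wq(M/M/1) = ρ/(μ−λ) = 0.4422/37.83 = 0.01169 hr
Wq(M/D/1) = ρ/(2(μ−λ)) = 0.005845 hr
Savings = 0.01169 − 0.005845 = 0.005845 hr

Final: 0.005845 hr


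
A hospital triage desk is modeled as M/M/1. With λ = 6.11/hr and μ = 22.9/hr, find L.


ρ = λ/μ = 6.11/22.9 = 0.2668
L = ρ/(1−ρ) = 0.2668/(1 − 0.2668) = 0.2668/0.7332 = 0.3639

Final: 0.3639


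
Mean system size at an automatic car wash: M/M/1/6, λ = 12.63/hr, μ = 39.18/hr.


ρ = 12.63/39.18 = 0.3224
L = ρ[1 − (K+1)ρ^K + Kρ^(K+1)] / [(1−ρ)(1−ρ^(K+1))]
Numerator: 0.3224·(1 − 7·0.001122 + 6·0.0003617) = 0.320526
Denominator: (0.6776)·(0.999638) = 0.677397
L = 0.320526/0.677397 = 0.4732

Final: 0.4732


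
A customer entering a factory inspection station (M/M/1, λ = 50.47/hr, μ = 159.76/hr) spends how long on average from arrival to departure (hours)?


W = 1/(μ−λ) = 1/(159.76 − 50.47) = 1/109.29 = 0.009150 hr

Final: 0.009150 hr


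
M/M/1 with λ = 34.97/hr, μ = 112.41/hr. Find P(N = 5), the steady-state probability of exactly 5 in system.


ρ = 34.97/112.41 = 0.3111
P_n = (1−ρ)·ρ^n = (1 − 0.3111)·0.3111^5 = 0.6889·0.002914 = 0.002007

Final: 0.002007


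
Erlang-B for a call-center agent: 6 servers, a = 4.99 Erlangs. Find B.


B(c,a) = (a^c/c!) / Σ_{k=0}^{c} a^k/k!
a^6/6! = 21.442271
Σ terms (k=0..6): 1.00000 + 4.99000 + 12.45005 + 20.70858 + 25.83396 + 25.78229 + 21.44227 = 112.207151
B = 21.442271/112.207151 = 0.191095

Final: 0.191095


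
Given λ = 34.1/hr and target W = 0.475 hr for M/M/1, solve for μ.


W = 1/(μ−λ) ⇒ μ − λ = 1/W = 1/0.475 = 2.1053
μ = λ + 1/W = 34.1 + 2.1053 = 36.2053 per hr

Final: 36.2053 /hr


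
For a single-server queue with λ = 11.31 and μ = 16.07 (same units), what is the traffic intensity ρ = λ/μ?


ρ = λ/μ = 11.31/16.07 = 0.7038

Final: 0.7038


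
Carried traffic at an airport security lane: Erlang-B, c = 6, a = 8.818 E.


B(6,8.818) = 0.431810 (Erlang-B)
Carried load = a(1 − B) = 8.818·(1 − 0.431810) = 8.818·0.568190 = 5.0103 E

Final: 5.0103 Erlangs


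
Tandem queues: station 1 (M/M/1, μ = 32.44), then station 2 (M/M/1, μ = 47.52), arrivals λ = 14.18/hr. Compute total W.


Each node sees arrival rate λ = 14.18/hr (tandem ⇒ throughput preserved).
W₁ = 1/(μ₁−λ) = 1/(32.44−14.18) = 0.05476 hr
W₂ = 1/(μ₂−λ) = 1/(47.52−14.18) = 0.02999 hr
W_total = W₁ + W₂ = 0.05476 + 0.02999 = 0.08476 hr

Final: 0.08476 hr


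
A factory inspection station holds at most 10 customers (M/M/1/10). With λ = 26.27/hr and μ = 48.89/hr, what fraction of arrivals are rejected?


ρ = λ/μ = 26.27/48.89 = 0.5373
P_K = (1−ρ)ρ^K/(1−ρ^(K+1)) = (0.4627·0.002006)/(1 − 0.001078)
= 0.0009283/0.998922 = 0.0009293

Final: 0.0009293


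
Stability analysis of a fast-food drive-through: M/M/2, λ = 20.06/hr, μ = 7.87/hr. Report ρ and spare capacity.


Total capacity cμ = 2·7.87 = 15.74/hr
ρ = λ/(cμ) = 20.06/15.74 = 1.2745
Stable ⇔ ρ < 1: NO
Spare capacity = cμ − λ = 15.74 − 20.06 = -4.32/hr

Final: ρ = 1.2745; unstable; margin = -4.32/hr


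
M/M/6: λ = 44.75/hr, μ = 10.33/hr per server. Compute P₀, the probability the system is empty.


a = λ/μ = 44.75/10.33 = 4.3320; ρ = a/c = 0.7220
Σ_{k=0}^{5} a^k/k! (terms k=0..5) = 1.00000 + 4.33204 + 9.38330 + 13.54961 + 14.67438 + 12.71400 = 55.65333
Tail: a^6/(6!(1−ρ)) = 6609.31284/(720·0.2780) = 33.02099
P₀ = 1/(55.65333 + 33.02099) = 1/88.67432 = 0.011277

Final: 0.011277


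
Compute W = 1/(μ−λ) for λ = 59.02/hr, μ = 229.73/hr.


W = 1/(μ−λ) = 1/(229.73 − 59.02) = 1/170.71 = 0.005858 hr

Final: 0.005858 hr


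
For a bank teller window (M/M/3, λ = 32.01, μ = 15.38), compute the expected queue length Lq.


a = λ/μ = 2.0813; ρ = a/3 = 0.6938
P₀ = 0.098487
Lq = P₀·a^c·ρ / (c!·(1−ρ)²) = 0.098487·9.01546·0.6938/(6·0.09378)
= 1.09470

Final: 1.09470


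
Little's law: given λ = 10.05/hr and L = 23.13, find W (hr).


W = L/λ = 23.13/10.05 = 2.3015 hr

Final: 2.3015 hr


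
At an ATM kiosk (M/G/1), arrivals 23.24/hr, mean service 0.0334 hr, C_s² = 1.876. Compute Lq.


ρ = λ·E[S] = 23.24·0.0334 = 0.7762
Lq = ρ²(1+C_s²)/(2(1−ρ)) = 0.6025·(1+1.876)/(2·0.2238)
= 0.6025·2.8760/0.4476 = 3.87164

Final: 3.87164


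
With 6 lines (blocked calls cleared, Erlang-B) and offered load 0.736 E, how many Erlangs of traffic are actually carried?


B(6,0.736) = 0.0001058 (Erlang-B)
Carried load = a(1 − B) = 0.736·(1 − 0.0001058) = 0.736·0.999894 = 0.7359 E

Final: 0.7359 Erlangs


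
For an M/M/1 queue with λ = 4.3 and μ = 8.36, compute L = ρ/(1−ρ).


ρ = λ/μ = 4.3/8.36 = 0.5144
L = ρ/(1−ρ) = 0.5144/(1 − 0.5144) = 0.5144/0.4856 = 1.0591

Final: 1.0591


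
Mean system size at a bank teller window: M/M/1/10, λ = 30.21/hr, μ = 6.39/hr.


ρ = 30.21/6.39 = 4.7277
L = ρ[1 − (K+1)ρ^K + Kρ^(K+1)] / [(1−ρ)(1−ρ^(K+1))]
Numerator: 4.7277·(1 − 11·5578258.953068 + 10·26372332.233521) = 956708977.349365
Denominator: (-3.7277)·(-26372331.233521) = 98308126.757819
L = 956708977.349365/98308126.757819 = 9.7317

Final: 9.7317


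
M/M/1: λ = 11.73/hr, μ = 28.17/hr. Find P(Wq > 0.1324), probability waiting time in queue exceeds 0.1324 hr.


ρ = 11.73/28.17 = 0.4164
P(Wq > t) = ρ·e^{−(μ−λ)t} = 0.4164·e^{−2.1767}
= 0.4164·0.113420 = 0.047228

Final: 0.047228


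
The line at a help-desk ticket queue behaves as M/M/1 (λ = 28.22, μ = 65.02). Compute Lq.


ρ = 28.22/65.02 = 0.4340
Lq = ρ²/(1−ρ) = 0.1884/0.5660 = 0.3328

Final: 0.3328


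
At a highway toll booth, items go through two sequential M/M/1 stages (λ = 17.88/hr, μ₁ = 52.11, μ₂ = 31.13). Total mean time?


Each node sees arrival rate λ = 17.88/hr (tandem ⇒ throughput preserved).
W₁ = 1/(μ₁−λ) = 1/(52.11−17.88) = 0.02921 hr
W₂ = 1/(μ₂−λ) = 1/(31.13−17.88) = 0.07547 hr
W_total = W₁ + W₂ = 0.02921 + 0.07547 = 0.10469 hr

Final: 0.10469 hr


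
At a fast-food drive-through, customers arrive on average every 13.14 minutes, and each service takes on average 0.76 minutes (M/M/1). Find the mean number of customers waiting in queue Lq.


λ = 60/13.14 = 4.5662 /hr
μ = 60/0.76 = 78.9474 /hr
ρ = λ/μ = 4.5662/78.9474 = 0.05784
Lq = ρ²/(1−ρ) = 0.003345/0.9422 = 0.003551

Final: 0.003551


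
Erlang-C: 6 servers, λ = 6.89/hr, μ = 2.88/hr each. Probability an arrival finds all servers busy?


a = λ/μ = 2.3924; ρ = a/6 = 0.3987
P₀ = 0.091016 (from M/M/c formula)
C(c,a) = [a^c/(c!(1−ρ))]·P₀ = [187.48236/(720·0.6013)]·0.091016
= 0.43307·0.091016 = 0.039416

Final: 0.039416


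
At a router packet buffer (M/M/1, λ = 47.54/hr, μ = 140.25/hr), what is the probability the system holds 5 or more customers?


ρ = 47.54/140.25 = 0.3390
P(N ≥ n) = ρ^n = 0.3390^5 = 0.004475

Final: 0.004475


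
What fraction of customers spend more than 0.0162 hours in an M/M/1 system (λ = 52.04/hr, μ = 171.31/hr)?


W ~ Exponential(μ−λ) for M/M/1.
μ − λ = 171.31 − 52.04 = 119.2700
P(W > t) = e^{−(μ−λ)t} = e^{−1.9322} = 0.144833

Final: 0.144833


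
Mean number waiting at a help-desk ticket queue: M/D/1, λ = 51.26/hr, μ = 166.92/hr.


ρ = 51.26/166.92 = 0.3071
M/D/1: Lq = ρ²/(2(1−ρ)) = 0.09431/(2·0.6929) = 0.06805

Final: 0.06805


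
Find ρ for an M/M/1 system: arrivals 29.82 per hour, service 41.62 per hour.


ρ = λ/μ = 29.82/41.62 = 0.7165

Final: 0.7165


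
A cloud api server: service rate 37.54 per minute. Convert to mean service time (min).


Mean service time = 1/μ = 1/37.54 minute = 0.02664 minute
In minutes: 0.02664 × 1 = 0.02664 min

Final: 0.02664 min


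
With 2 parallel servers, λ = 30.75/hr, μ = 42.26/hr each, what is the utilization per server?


ρ = λ/(cμ) = 30.75/(2·42.26) = 30.75/84.52 = 0.3638

Final: 0.3638


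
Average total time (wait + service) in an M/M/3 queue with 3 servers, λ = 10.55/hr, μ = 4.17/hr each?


a = 2.5300; ρ = 0.8433; P₀ = 0.041742
Lq = P₀·a^c·ρ/(c!(1−ρ)²) = 3.87047
Wq = Lq/λ = 3.87047/10.55 = 0.36687 hr
W = Wq + 1/μ = 0.36687 + 0.23981 = 0.60668 hr

Final: 0.60668 hr


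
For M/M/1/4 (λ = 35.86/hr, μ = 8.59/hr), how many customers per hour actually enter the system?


ρ = 4.1746; P_K = (1−ρ)ρ^4/(1−ρ^5) = 0.761058
λ_eff = λ(1 − P_K) = 35.86·(1 − 0.761058) = 35.86·0.238942 = 8.5685 /hr

Final: 8.5685 /hr


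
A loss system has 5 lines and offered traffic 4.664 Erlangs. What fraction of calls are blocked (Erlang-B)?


B(c,a) = (a^c/c!) / Σ_{k=0}^{c} a^k/k!
a^5/5! = 18.391259
Σ terms (k=0..5): 1.00000 + 4.66400 + 10.87645 + 16.90925 + 19.71619 + 18.39126 = 71.557145
B = 18.391259/71.557145 = 0.257015

Final: 0.257015


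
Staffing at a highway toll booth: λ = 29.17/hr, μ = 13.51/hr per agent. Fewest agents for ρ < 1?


Stability requires cμ > λ ⇔ c > λ/μ.
λ/μ = 29.17/13.51 = 2.1591
Minimum integer c = ⌊2.1591⌋ + 1 = 3
Check: 3·13.51 = 40.53 > 29.17, while 2·13.51 = 27.02 ≤ 29.17

Final: 3 servers


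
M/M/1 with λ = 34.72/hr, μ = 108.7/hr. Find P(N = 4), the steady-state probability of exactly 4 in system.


ρ = 34.72/108.7 = 0.3194
P_n = (1−ρ)·ρ^n = (1 − 0.3194)·0.3194^4 = 0.6806·0.010409 = 0.007084

Final: 0.007084


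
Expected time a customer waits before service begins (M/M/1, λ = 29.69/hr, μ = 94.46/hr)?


ρ = 29.69/94.46 = 0.3143
Wq = ρ/(μ−λ) = 0.3143/(94.46 − 29.69) = 0.3143/64.77 = 0.004853 hr

Final: 0.004853 hr


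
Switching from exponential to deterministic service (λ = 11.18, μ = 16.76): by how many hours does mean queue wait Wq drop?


ρ = 11.18/16.76 = 0.6671
Wq(M/M/1) = ρ/(μ−λ) = 0.6671/5.58 = 0.11955 hr
Wq(M/D/1) = ρ/(2(μ−λ)) = 0.05977 hr
Savings = 0.11955 − 0.05977 = 0.05977 hr

Final: 0.05977 hr


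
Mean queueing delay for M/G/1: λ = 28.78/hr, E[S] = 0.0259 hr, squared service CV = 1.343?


ρ = λ·E[S] = 28.78·0.0259 = 0.7454
E[S²] = E[S]²(1+C_s²) = 0.0259²·(1+1.343) = 0.001572
Wq = λ·E[S²]/(2(1−ρ)) = 28.78·0.001572/(2·0.2546) = 0.08883 hr

Final: 0.08883 hr


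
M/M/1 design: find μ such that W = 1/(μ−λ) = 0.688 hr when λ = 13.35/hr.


W = 1/(μ−λ) ⇒ μ − λ = 1/W = 1/0.688 = 1.4535
μ = λ + 1/W = 13.35 + 1.4535 = 14.8035 per hr

Final: 14.8035 /hr


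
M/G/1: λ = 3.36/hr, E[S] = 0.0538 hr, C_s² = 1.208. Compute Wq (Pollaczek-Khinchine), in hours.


ρ = λ·E[S] = 3.36·0.0538 = 0.1808
E[S²] = E[S]²(1+C_s²) = 0.0538²·(1+1.208) = 0.006391
Wq = λ·E[S²]/(2(1−ρ)) = 3.36·0.006391/(2·0.8192) = 0.01311 hr

Final: 0.01311 hr


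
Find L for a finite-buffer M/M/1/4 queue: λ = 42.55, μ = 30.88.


ρ = 42.55/30.88 = 1.3779
L = ρ[1 − (K+1)ρ^K + Kρ^(K+1)] / [(1−ρ)(1−ρ^(K+1))]
Numerator: 1.3779·(1 − 5·3.604866 + 4·4.967197) = 3.919421
Denominator: (-0.3779)·(-3.967197) = 1.499261
L = 3.919421/1.499261 = 2.6142

Final: 2.6142


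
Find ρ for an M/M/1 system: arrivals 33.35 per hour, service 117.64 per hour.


ρ = λ/μ = 33.35/117.64 = 0.2835

Final: 0.2835


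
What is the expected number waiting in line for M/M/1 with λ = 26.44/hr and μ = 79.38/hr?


ρ = 26.44/79.38 = 0.3331
Lq = ρ²/(1−ρ) = 0.1109/0.6669 = 0.1664

Final: 0.1664


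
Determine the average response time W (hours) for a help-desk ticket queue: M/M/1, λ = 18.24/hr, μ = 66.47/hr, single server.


W = 1/(μ−λ) = 1/(66.47 − 18.24) = 1/48.23 = 0.02073 hr

Final: 0.02073 hr


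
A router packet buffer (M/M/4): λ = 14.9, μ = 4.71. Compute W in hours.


a = 3.1635; ρ = 0.7909; P₀ = 0.029071
Lq = P₀·a^c·ρ/(c!(1−ρ)²) = 2.19377
Wq = Lq/λ = 2.19377/14.9 = 0.14723 hr
W = Wq + 1/μ = 0.14723 + 0.21231 = 0.35955 hr

Final: 0.35955 hr


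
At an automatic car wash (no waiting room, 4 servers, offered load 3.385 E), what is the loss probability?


B(c,a) = (a^c/c!) / Σ_{k=0}^{c} a^k/k!
a^4/4! = 5.470455
Σ terms (k=0..4): 1.00000 + 3.38500 + 5.72911 + 6.46435 + 5.47046 = 22.048916
B = 5.470455/22.048916 = 0.248105

Final: 0.248105


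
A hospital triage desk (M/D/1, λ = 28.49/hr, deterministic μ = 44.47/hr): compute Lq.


ρ = 28.49/44.47 = 0.6407
M/D/1: Lq = ρ²/(2(1−ρ)) = 0.4104/(2·0.3593) = 0.57110

Final: 0.57110


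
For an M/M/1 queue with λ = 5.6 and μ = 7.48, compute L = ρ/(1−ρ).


ρ = λ/μ = 5.6/7.48 = 0.7487
L = ρ/(1−ρ) = 0.7487/(1 − 0.7487) = 0.7487/0.2513 = 2.9787

Final: 2.9787


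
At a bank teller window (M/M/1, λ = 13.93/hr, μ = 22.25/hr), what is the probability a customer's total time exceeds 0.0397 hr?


W ~ Exponential(μ−λ) for M/M/1.
μ − λ = 22.25 − 13.93 = 8.3200
P(W > t) = e^{−(μ−λ)t} = e^{−0.3303} = 0.718705

Final: 0.718705


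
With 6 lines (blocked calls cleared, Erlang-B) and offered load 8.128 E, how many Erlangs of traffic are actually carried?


B(6,8.128) = 0.396661 (Erlang-B)
Carried load = a(1 − B) = 8.128·(1 − 0.396661) = 8.128·0.603339 = 4.9039 E

Final: 4.9039 Erlangs


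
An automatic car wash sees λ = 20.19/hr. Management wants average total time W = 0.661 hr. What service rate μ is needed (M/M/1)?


W = 1/(μ−λ) ⇒ μ − λ = 1/W = 1/0.661 = 1.5129
μ = λ + 1/W = 20.19 + 1.5129 = 21.7029 per hr

Final: 21.7029 /hr


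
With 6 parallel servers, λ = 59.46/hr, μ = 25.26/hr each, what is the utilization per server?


ρ = λ/(cμ) = 59.46/(6·25.26) = 59.46/151.56 = 0.3923

Final: 0.3923


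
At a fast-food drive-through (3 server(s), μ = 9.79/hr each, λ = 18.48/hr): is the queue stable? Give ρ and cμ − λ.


Total capacity cμ = 3·9.79 = 29.37/hr
ρ = λ/(cμ) = 18.48/29.37 = 0.6292
Stable ⇔ ρ < 1: YES
Spare capacity = cμ − λ = 29.37 − 18.48 = 10.89/hr

Final: ρ = 0.6292; stable; margin = 10.89/hr


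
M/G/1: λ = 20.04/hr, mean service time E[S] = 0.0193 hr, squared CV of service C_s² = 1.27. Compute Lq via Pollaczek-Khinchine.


ρ = λ·E[S] = 20.04·0.0193 = 0.3868
Lq = ρ²(1+C_s²)/(2(1−ρ)) = 0.1496·(1+1.27)/(2·0.6132)
= 0.1496·2.2700/1.2265 = 0.27688

Final: 0.27688


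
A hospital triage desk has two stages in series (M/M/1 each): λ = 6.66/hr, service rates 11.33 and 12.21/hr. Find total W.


Each node sees arrival rate λ = 6.66/hr (tandem ⇒ throughput preserved).
W₁ = 1/(μ₁−λ) = 1/(11.33−6.66) = 0.21413 hr
W₂ = 1/(μ₂−λ) = 1/(12.21−6.66) = 0.18018 hr
W_total = W₁ + W₂ = 0.21413 + 0.18018 = 0.39431 hr

Final: 0.39431 hr


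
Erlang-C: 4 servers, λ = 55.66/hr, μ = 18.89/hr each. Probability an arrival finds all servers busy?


a = λ/μ = 2.9465; ρ = a/4 = 0.7366
P₀ = 0.040855 (from M/M/c formula)
C(c,a) = [a^c/(c!(1−ρ))]·P₀ = [75.37806/(24·0.2634)]·0.040855
= 11.92539·0.040855 = 0.487216

Final: 0.487216


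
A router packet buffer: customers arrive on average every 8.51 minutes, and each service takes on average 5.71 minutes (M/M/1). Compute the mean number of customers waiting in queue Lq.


λ = 60/8.51 = 7.0505 /hr
μ = 60/5.71 = 10.5079 /hr
ρ = λ/μ = 7.0505/10.5079 = 0.6710
Lq = ρ²/(1−ρ) = 0.4502/0.3290 = 1.3683

Final: 1.3683


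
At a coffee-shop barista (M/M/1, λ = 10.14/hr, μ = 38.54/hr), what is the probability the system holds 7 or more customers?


ρ = 10.14/38.54 = 0.2631
P(N ≥ n) = ρ^n = 0.2631^7 = 0.00008727

Final: 0.00008727


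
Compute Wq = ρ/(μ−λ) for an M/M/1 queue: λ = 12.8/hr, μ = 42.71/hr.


ρ = 12.8/42.71 = 0.2997
Wq = ρ/(μ−λ) = 0.2997/(42.71 − 12.8) = 0.2997/29.91 = 0.01002 hr

Final: 0.01002 hr


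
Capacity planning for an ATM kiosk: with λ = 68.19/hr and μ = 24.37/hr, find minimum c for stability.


Stability requires cμ > λ ⇔ c > λ/μ.
λ/μ = 68.19/24.37 = 2.7981
Minimum integer c = ⌊2.7981⌋ + 1 = 3
Check: 3·24.37 = 73.11 > 68.19, while 2·24.37 = 48.74 ≤ 68.19

Final: 3 servers


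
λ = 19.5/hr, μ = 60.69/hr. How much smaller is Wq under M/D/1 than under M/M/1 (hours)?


ρ = 19.5/60.69 = 0.3213
Wq(M/M/1) = ρ/(μ−λ) = 0.3213/41.19 = 0.007801 hr
Wq(M/D/1) = ρ/(2(μ−λ)) = 0.003900 hr
Savings = 0.007801 − 0.003900 = 0.003900 hr

Final: 0.003900 hr


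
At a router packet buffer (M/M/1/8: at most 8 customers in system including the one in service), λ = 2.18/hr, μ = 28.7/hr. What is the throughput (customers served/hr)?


ρ = 0.07596; P_K = (1−ρ)ρ^8/(1−ρ^9) = 0.000000001024
λ_eff = λ(1 − P_K) = 2.18·(1 − 0.000000001024) = 2.18·1.000000 = 2.1800 /hr

Final: 2.1800 /hr


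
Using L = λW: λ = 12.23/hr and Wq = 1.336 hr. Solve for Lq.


Lq = λWq = 12.23·1.336 = 16.3393

Final: 16.3393


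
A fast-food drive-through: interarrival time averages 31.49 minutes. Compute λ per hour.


λ = 1/(interarrival time) in consistent units.
1 hour = 60 min, so λ = 60/31.49 = 1.9054 per hour

Final: 1.9054 /hr


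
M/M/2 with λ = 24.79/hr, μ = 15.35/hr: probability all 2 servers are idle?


a = λ/μ = 24.79/15.35 = 1.6150; ρ = a/c = 0.8075
Σ_{k=0}^{1} a^k/k! (terms k=0..1) = 1.00000 + 1.61498 = 2.61498
Tail: a^2/(2!(1−ρ)) = 2.60817/(2·0.1925) = 6.77419
P₀ = 1/(2.61498 + 6.77419) = 1/9.38917 = 0.106506

Final: 0.106506


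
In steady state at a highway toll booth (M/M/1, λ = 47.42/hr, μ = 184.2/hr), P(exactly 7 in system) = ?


ρ = 47.42/184.2 = 0.2574
P_n = (1−ρ)·ρ^n = (1 − 0.2574)·0.2574^7 = 0.7426·0.00007494 = 0.00005565

Final: 0.00005565


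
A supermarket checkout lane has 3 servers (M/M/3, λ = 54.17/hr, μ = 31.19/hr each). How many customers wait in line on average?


a = λ/μ = 1.7368; ρ = a/3 = 0.5789
P₀ = 0.158264
Lq = P₀·a^c·ρ / (c!·(1−ρ)²) = 0.158264·5.23878·0.5789/(6·0.17730)
= 0.45120

Final: 0.45120


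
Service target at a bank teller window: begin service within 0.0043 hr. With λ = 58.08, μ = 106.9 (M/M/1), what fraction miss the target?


ρ = 58.08/106.9 = 0.5433
P(Wq > t) = ρ·e^{−(μ−λ)t} = 0.5433·e^{−0.2099}
= 0.5433·0.810644 = 0.440432

Final: 0.440432


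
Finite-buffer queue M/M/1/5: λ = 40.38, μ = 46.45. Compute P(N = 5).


ρ = λ/μ = 40.38/46.45 = 0.8693
P_K = (1−ρ)ρ^K/(1−ρ^(K+1)) = (0.1307·0.496481)/(1 − 0.431602)
= 0.064879/0.568398 = 0.114144

Final: 0.114144


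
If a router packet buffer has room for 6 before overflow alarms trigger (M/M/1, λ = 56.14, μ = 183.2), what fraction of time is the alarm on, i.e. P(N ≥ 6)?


ρ = 56.14/183.2 = 0.3064
P(N ≥ n) = ρ^n = 0.3064^6 = 0.0008281

Final: 0.0008281


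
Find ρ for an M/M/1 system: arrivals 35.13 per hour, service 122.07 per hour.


ρ = λ/μ = 35.13/122.07 = 0.2878

Final: 0.2878


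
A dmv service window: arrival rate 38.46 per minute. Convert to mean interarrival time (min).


Mean interarrival time = 1/λ = 1/38.46 minute = 0.02600 minute
In minutes: 0.02600 × 1 = 0.02600 min

Final: 0.02600 min


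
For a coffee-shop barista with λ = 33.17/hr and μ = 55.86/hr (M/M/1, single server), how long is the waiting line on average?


ρ = 33.17/55.86 = 0.5938
Lq = ρ²/(1−ρ) = 0.3526/0.4062 = 0.8681

Final: 0.8681


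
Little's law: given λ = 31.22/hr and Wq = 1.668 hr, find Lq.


Lq = λWq = 31.22·1.668 = 52.0750

Final: 52.0750


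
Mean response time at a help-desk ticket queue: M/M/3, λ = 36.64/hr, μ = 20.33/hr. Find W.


a = 1.8023; ρ = 0.6008; P₀ = 0.145558
Lq = P₀·a^c·ρ/(c!(1−ρ)²) = 0.53525
Wq = Lq/λ = 0.53525/36.64 = 0.01461 hr
W = Wq + 1/μ = 0.01461 + 0.04919 = 0.06380 hr

Final: 0.06380 hr


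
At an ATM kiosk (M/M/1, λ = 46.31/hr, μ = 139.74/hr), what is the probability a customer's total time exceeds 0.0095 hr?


W ~ Exponential(μ−λ) for M/M/1.
μ − λ = 139.74 − 46.31 = 93.4300
P(W > t) = e^{−(μ−λ)t} = e^{−0.8876} = 0.411649

Final: 0.411649


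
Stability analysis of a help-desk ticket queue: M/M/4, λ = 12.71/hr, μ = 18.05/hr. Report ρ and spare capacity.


Total capacity cμ = 4·18.05 = 72.20/hr
ρ = λ/(cμ) = 12.71/72.20 = 0.1760
Stable ⇔ ρ < 1: YES
Spare capacity = cμ − λ = 72.20 − 12.71 = 59.49/hr

Final: ρ = 0.1760; stable; margin = 59.49/hr


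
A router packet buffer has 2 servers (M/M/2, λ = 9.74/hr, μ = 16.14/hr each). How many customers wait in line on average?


a = λ/μ = 0.6035; ρ = a/2 = 0.3017
P₀ = 0.536411
Lq = P₀·a^c·ρ / (c!·(1−ρ)²) = 0.536411·0.36418·0.3017/(2·0.48757)
= 0.06045

Final: 0.06045


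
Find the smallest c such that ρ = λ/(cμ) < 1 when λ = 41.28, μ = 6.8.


Stability requires cμ > λ ⇔ c > λ/μ.
λ/μ = 41.28/6.8 = 6.0706
Minimum integer c = ⌊6.0706⌋ + 1 = 7
Check: 7·6.8 = 47.60 > 41.28, while 6·6.8 = 40.80 ≤ 41.28

Final: 7 servers


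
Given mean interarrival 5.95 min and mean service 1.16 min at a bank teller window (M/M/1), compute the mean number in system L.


λ = 60/5.95 = 10.0840 /hr
μ = 60/1.16 = 51.7241 /hr
ρ = λ/μ = 10.0840/51.7241 = 0.1950
L = ρ/(1−ρ) = 0.1950/0.8050 = 0.2422

Final: 0.2422


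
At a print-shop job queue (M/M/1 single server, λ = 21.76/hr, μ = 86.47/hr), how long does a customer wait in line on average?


ρ = 21.76/86.47 = 0.2516
Wq = ρ/(μ−λ) = 0.2516/(86.47 − 21.76) = 0.2516/64.71 = 0.003889 hr

Final: 0.003889 hr


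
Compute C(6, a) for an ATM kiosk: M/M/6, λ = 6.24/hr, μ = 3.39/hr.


a = λ/μ = 1.8407; ρ = a/6 = 0.3068
P₀ = 0.158564 (from M/M/c formula)
C(c,a) = [a^c/(c!(1−ρ))]·P₀ = [38.89639/(720·0.6932)]·0.158564
= 0.07793·0.158564 = 0.012357

Final: 0.012357


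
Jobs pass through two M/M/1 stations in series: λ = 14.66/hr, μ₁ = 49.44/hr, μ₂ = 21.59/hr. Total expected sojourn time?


Each node sees arrival rate λ = 14.66/hr (tandem ⇒ throughput preserved).
W₁ = 1/(μ₁−λ) = 1/(49.44−14.66) = 0.02875 hr
W₂ = 1/(μ₂−λ) = 1/(21.59−14.66) = 0.14430 hr
W_total = W₁ + W₂ = 0.02875 + 0.14430 = 0.17305 hr

Final: 0.17305 hr


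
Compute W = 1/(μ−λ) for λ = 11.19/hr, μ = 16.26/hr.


W = 1/(μ−λ) = 1/(16.26 − 11.19) = 1/5.07 = 0.1972 hr

Final: 0.1972 hr


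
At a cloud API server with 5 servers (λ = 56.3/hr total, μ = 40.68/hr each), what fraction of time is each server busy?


ρ = λ/(cμ) = 56.3/(5·40.68) = 56.3/203.40 = 0.2768

Final: 0.2768


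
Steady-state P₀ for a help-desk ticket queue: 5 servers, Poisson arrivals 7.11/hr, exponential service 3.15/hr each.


a = λ/μ = 7.11/3.15 = 2.2571; ρ = a/c = 0.4514
Σ_{k=0}^{4} a^k/k! (terms k=0..4) = 1.00000 + 2.25714 + 2.54735 + 1.91658 + 1.08150 = 8.80256
Tail: a^5/(5!(1−ρ)) = 58.58619/(120·0.5486) = 0.88998
P₀ = 1/(8.80256 + 0.88998) = 1/9.69254 = 0.103172

Final: 0.103172


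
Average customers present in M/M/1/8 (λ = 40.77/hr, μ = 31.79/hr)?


ρ = 40.77/31.79 = 1.2825
L = ρ[1 − (K+1)ρ^K + Kρ^(K+1)] / [(1−ρ)(1−ρ^(K+1))]
Numerator: 1.2825·(1 − 9·7.318153 + 8·9.385375) = 13.106458
Denominator: (-0.2825)·(-8.385375) = 2.368691
L = 13.106458/2.368691 = 5.5332

Final: 5.5332


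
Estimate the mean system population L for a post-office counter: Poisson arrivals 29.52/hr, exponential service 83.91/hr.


ρ = λ/μ = 29.52/83.91 = 0.3518
L = ρ/(1−ρ) = 0.3518/(1 − 0.3518) = 0.3518/0.6482 = 0.5427

Final: 0.5427


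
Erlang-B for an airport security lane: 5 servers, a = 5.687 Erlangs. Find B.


B(c,a) = (a^c/c!) / Σ_{k=0}^{c} a^k/k!
a^5/5! = 49.571824
Σ terms (k=0..5): 1.00000 + 5.68700 + 16.17098 + 30.65480 + 43.58346 + 49.57182 = 146.668061
B = 49.571824/146.668061 = 0.337986

Final: 0.337986


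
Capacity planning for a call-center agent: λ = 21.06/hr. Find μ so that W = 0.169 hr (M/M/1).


W = 1/(μ−λ) ⇒ μ − λ = 1/W = 1/0.169 = 5.9172
μ = λ + 1/W = 21.06 + 5.9172 = 26.9772 per hr

Final: 26.9772 /hr


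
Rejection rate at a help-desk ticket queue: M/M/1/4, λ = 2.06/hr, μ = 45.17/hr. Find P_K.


ρ = λ/μ = 2.06/45.17 = 0.04561
P_K = (1−ρ)ρ^K/(1−ρ^(K+1)) = (0.9544·0.000004326)/(1 − 0.0000001973)
= 0.000004129/1.000000 = 0.000004129

Final: 0.000004129


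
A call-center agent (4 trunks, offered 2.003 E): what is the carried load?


B(4,2.003) = 0.095551 (Erlang-B)
Carried load = a(1 − B) = 2.003·(1 − 0.095551) = 2.003·0.904449 = 1.8116 E

Final: 1.8116 Erlangs


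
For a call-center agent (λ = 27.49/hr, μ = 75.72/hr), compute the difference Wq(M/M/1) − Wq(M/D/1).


ρ = 27.49/75.72 = 0.3630
Wq(M/M/1) = ρ/(μ−λ) = 0.3630/48.23 = 0.007527 hr
Wq(M/D/1) = ρ/(2(μ−λ)) = 0.003764 hr
Savings = 0.007527 − 0.003764 = 0.003764 hr

Final: 0.003764 hr


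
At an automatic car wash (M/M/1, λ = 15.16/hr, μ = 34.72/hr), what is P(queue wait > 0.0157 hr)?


ρ = 15.16/34.72 = 0.4366
P(Wq > t) = ρ·e^{−(μ−λ)t} = 0.4366·e^{−0.3071}
= 0.4366·0.735583 = 0.321182

Final: 0.321182


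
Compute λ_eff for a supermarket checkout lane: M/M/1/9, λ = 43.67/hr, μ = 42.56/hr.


ρ = 1.0261; P_K = (1−ρ)ρ^9/(1−ρ^10) = 0.111977
λ_eff = λ(1 − P_K) = 43.67·(1 − 0.111977) = 43.67·0.888023 = 38.7799 /hr

Final: 38.7799 /hr


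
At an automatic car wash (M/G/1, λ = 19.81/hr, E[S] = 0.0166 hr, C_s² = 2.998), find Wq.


ρ = λ·E[S] = 19.81·0.0166 = 0.3288
E[S²] = E[S]²(1+C_s²) = 0.0166²·(1+2.998) = 0.001102
Wq = λ·E[S²]/(2(1−ρ)) = 19.81·0.001102/(2·0.6712) = 0.01626 hr

Final: 0.01626 hr


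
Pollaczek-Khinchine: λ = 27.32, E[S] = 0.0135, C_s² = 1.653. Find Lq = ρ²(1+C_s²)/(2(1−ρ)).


ρ = λ·E[S] = 27.32·0.0135 = 0.3688
Lq = ρ²(1+C_s²)/(2(1−ρ)) = 0.1360·(1+1.653)/(2·0.6312)
= 0.1360·2.6530/1.2624 = 0.28588

Final: 0.28588


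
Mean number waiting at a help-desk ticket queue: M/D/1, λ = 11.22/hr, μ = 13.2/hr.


ρ = 11.22/13.2 = 0.8500
M/D/1: Lq = ρ²/(2(1−ρ)) = 0.7225/(2·0.1500) = 2.40833

Final: 2.40833


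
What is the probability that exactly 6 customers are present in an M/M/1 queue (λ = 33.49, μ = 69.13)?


ρ = 33.49/69.13 = 0.4844
P_n = (1−ρ)·ρ^n = (1 − 0.4844)·0.4844^6 = 0.5156·0.012927 = 0.006664

Final: 0.006664


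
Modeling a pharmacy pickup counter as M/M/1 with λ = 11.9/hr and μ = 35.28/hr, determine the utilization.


ρ = λ/μ = 11.9/35.28 = 0.3373

Final: 0.3373


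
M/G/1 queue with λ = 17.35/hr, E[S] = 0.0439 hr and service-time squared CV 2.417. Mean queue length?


ρ = λ·E[S] = 17.35·0.0439 = 0.7617
Lq = ρ²(1+C_s²)/(2(1−ρ)) = 0.5801·(1+2.417)/(2·0.2383)
= 0.5801·3.4170/0.4767 = 4.15868

Final: 4.15868


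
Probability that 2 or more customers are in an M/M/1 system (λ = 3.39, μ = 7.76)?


ρ = 3.39/7.76 = 0.4369
P(N ≥ n) = ρ^n = 0.4369^2 = 0.190843

Final: 0.190843


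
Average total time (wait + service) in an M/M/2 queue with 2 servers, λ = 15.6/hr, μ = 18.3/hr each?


a = 0.8525; ρ = 0.4262; P₀ = 0.402299
Lq = P₀·a^c·ρ/(c!(1−ρ)²) = 0.18925
Wq = Lq/λ = 0.18925/15.6 = 0.01213 hr
W = Wq + 1/μ = 0.01213 + 0.05464 = 0.06678 hr

Final: 0.06678 hr


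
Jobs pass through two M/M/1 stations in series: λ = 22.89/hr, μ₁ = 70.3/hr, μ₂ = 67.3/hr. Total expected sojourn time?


Each node sees arrival rate λ = 22.89/hr (tandem ⇒ throughput preserved).
W₁ = 1/(μ₁−λ) = 1/(70.3−22.89) = 0.02109 hr
W₂ = 1/(μ₂−λ) = 1/(67.3−22.89) = 0.02252 hr
W_total = W₁ + W₂ = 0.02109 + 0.02252 = 0.04361 hr

Final: 0.04361 hr


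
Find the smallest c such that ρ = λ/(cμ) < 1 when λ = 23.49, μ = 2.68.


Stability requires cμ > λ ⇔ c > λ/μ.
λ/μ = 23.49/2.68 = 8.7649
Minimum integer c = ⌊8.7649⌋ + 1 = 9
Check: 9·2.68 = 24.12 > 23.49, while 8·2.68 = 21.44 ≤ 23.49

Final: 9 servers


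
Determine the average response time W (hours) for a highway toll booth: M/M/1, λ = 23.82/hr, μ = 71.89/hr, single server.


W = 1/(μ−λ) = 1/(71.89 − 23.82) = 1/48.07 = 0.02080 hr

Final: 0.02080 hr


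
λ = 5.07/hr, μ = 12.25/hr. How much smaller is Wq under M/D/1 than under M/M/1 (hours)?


ρ = 5.07/12.25 = 0.4139
Wq(M/M/1) = ρ/(μ−λ) = 0.4139/7.18 = 0.05764 hr
Wq(M/D/1) = ρ/(2(μ−λ)) = 0.02882 hr
Savings = 0.05764 − 0.02882 = 0.02882 hr

Final: 0.02882 hr


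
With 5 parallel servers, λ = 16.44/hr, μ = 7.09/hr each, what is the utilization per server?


ρ = λ/(cμ) = 16.44/(5·7.09) = 16.44/35.45 = 0.4638

Final: 0.4638


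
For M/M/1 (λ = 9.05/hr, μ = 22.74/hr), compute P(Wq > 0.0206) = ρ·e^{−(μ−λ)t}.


ρ = 9.05/22.74 = 0.3980
P(Wq > t) = ρ·e^{−(μ−λ)t} = 0.3980·e^{−0.2820}
= 0.3980·0.754263 = 0.300179

Final: 0.300179


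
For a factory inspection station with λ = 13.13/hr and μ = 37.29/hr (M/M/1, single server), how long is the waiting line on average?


ρ = 13.13/37.29 = 0.3521
Lq = ρ²/(1−ρ) = 0.1240/0.6479 = 0.1914

Final: 0.1914


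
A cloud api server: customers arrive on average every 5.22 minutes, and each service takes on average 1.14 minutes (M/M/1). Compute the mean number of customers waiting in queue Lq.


λ = 60/5.22 = 11.4943 /hr
μ = 60/1.14 = 52.6316 /hr
ρ = λ/μ = 11.4943/52.6316 = 0.2184
Lq = ρ²/(1−ρ) = 0.04769/0.7816 = 0.06102

Final: 0.06102


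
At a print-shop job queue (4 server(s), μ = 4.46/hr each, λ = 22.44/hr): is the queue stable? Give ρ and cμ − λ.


Total capacity cμ = 4·4.46 = 17.84/hr
ρ = λ/(cμ) = 22.44/17.84 = 1.2578
Stable ⇔ ρ < 1: NO
Spare capacity = cμ − λ = 17.84 − 22.44 = -4.60/hr

Final: ρ = 1.2578; unstable; margin = -4.60/hr


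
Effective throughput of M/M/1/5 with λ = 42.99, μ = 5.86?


ρ = 7.3362; P_K = (1−ρ)ρ^5/(1−ρ^6) = 0.863695
λ_eff = λ(1 − P_K) = 42.99·(1 − 0.863695) = 42.99·0.136305 = 5.8598 /hr

Final: 5.8598 /hr


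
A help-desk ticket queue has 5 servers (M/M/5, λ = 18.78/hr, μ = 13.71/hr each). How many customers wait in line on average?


a = λ/μ = 1.3698; ρ = a/5 = 0.2740
P₀ = 0.253910
Lq = P₀·a^c·ρ / (c!·(1−ρ)²) = 0.253910·4.82270·0.2740/(120·0.52713)
= 0.005303

Final: 0.005303


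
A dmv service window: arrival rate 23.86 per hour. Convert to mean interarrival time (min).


Mean interarrival time = 1/λ = 1/23.86 hour = 0.04191 hour
In minutes: 0.04191 × 60 = 2.5147 min

Final: 2.5147 min


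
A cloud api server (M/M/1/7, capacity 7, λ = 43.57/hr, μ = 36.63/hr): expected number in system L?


ρ = 43.57/36.63 = 1.1895
L = ρ[1 − (K+1)ρ^K + Kρ^(K+1)] / [(1−ρ)(1−ρ^(K+1))]
Numerator: 1.1895·(1 − 8·3.368639 + 7·4.006869) = 2.496644
Denominator: (-0.1895)·(-3.006869) = 0.569688
L = 2.496644/0.569688 = 4.3825

Final: 4.3825


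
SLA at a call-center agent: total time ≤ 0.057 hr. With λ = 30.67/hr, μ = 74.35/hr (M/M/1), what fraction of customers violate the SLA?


W ~ Exponential(μ−λ) for M/M/1.
μ − λ = 74.35 − 30.67 = 43.6800
P(W > t) = e^{−(μ−λ)t} = e^{−2.4898} = 0.082930

Final: 0.082930


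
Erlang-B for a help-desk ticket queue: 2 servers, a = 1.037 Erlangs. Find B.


B(c,a) = (a^c/c!) / Σ_{k=0}^{c} a^k/k!
a^2/2! = 0.537684
Σ terms (k=0..2): 1.00000 + 1.03700 + 0.53768 = 2.574685
B = 0.537684/2.574685 = 0.208835

Final: 0.208835


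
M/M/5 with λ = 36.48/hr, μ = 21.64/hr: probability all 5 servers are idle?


a = λ/μ = 36.48/21.64 = 1.6858; ρ = a/c = 0.3372
Σ_{k=0}^{4} a^k/k! (terms k=0..4) = 1.00000 + 1.68577 + 1.42091 + 0.79844 + 0.33650 = 5.24161
Tail: a^5/(5!(1−ρ)) = 13.61407/(120·0.6628) = 0.17116
P₀ = 1/(5.24161 + 0.17116) = 1/5.41276 = 0.184749

Final: 0.184749


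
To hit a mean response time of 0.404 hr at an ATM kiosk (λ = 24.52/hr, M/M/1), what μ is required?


W = 1/(μ−λ) ⇒ μ − λ = 1/W = 1/0.404 = 2.4752
μ = λ + 1/W = 24.52 + 2.4752 = 26.9952 per hr

Final: 26.9952 /hr


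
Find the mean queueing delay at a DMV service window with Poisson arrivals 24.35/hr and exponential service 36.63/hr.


ρ = 24.35/36.63 = 0.6648
Wq = ρ/(μ−λ) = 0.6648/(36.63 − 24.35) = 0.6648/12.28 = 0.05413 hr

Final: 0.05413 hr


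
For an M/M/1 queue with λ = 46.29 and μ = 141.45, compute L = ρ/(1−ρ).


ρ = λ/μ = 46.29/141.45 = 0.3273
L = ρ/(1−ρ) = 0.3273/(1 − 0.3273) = 0.3273/0.6727 = 0.4864

Final: 0.4864


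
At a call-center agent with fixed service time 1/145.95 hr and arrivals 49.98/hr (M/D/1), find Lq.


ρ = 49.98/145.95 = 0.3424
M/D/1: Lq = ρ²/(2(1−ρ)) = 0.1173/(2·0.6576) = 0.08917

Final: 0.08917


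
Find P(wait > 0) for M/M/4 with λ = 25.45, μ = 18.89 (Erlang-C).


a = λ/μ = 1.3473; ρ = a/4 = 0.3368
P₀ = 0.258436 (from M/M/c formula)
C(c,a) = [a^c/(c!(1−ρ))]·P₀ = [3.29476/(24·0.6632)]·0.258436
= 0.20700·0.258436 = 0.053497

Final: 0.053497


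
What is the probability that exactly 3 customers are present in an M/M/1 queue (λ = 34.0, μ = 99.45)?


ρ = 34.0/99.45 = 0.3419
P_n = (1−ρ)·ρ^n = (1 − 0.3419)·0.3419^3 = 0.6581·0.039960 = 0.026298

Final: 0.026298


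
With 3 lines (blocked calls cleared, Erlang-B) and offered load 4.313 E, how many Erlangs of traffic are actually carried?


B(3,4.313) = 0.477805 (Erlang-B)
Carried load = a(1 − B) = 4.313·(1 − 0.477805) = 4.313·0.522195 = 2.2522 E

Final: 2.2522 Erlangs


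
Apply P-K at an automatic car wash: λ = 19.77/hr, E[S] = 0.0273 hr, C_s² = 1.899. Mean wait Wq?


ρ = λ·E[S] = 19.77·0.0273 = 0.5397
E[S²] = E[S]²(1+C_s²) = 0.0273²·(1+1.899) = 0.002161
Wq = λ·E[S²]/(2(1−ρ)) = 19.77·0.002161/(2·0.4603) = 0.04640 hr

Final: 0.04640 hr


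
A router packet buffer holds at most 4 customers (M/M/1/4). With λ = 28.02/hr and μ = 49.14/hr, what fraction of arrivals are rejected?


ρ = λ/μ = 28.02/49.14 = 0.5702
P_K = (1−ρ)ρ^K/(1−ρ^(K+1)) = (0.4298·0.105714)/(1 − 0.060279)
= 0.045435/0.939721 = 0.048349

Final: 0.048349


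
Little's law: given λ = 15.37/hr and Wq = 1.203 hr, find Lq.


Lq = λWq = 15.37·1.203 = 18.4901

Final: 18.4901


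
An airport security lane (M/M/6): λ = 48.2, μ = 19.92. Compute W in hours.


a = 2.4197; ρ = 0.4033; P₀ = 0.088536
Lq = P₀·a^c·ρ/(c!(1−ρ)²) = 0.02795
Wq = Lq/λ = 0.02795/48.2 = 0.0005799 hr
W = Wq + 1/μ = 0.0005799 + 0.05020 = 0.05078 hr

Final: 0.05078 hr


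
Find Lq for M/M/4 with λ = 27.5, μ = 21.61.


a = λ/μ = 1.2726; ρ = a/4 = 0.3181
P₀ = 0.278864
Lq = P₀·a^c·ρ / (c!·(1−ρ)²) = 0.278864·2.62248·0.3181/(24·0.46493)
= 0.02085

Final: 0.02085


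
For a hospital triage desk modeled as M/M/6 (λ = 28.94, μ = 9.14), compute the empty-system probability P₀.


a = λ/μ = 28.94/9.14 = 3.1663; ρ = a/c = 0.5277
Σ_{k=0}^{5} a^k/k! (terms k=0..5) = 1.00000 + 3.16630 + 5.01273 + 5.29061 + 4.18792 + 2.65204 = 21.30961
Tail: a^6/(6!(1−ρ)) = 1007.65992/(720·0.4723) = 2.96332
P₀ = 1/(21.30961 + 2.96332) = 1/24.27293 = 0.041198

Final: 0.041198


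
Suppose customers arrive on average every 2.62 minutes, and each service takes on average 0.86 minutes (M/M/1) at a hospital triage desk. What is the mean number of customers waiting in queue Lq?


λ = 60/2.62 = 22.9008 /hr
μ = 60/0.86 = 69.7674 /hr
ρ = λ/μ = 22.9008/69.7674 = 0.3282
Lq = ρ²/(1−ρ) = 0.1077/0.6718 = 0.1604

Final: 0.1604
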